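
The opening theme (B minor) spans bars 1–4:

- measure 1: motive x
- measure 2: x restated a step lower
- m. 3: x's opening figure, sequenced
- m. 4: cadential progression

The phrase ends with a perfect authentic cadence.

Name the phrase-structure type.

sentence

Basic idea (measure 1) + its repetition (m. 2) form the presentation; fragmentation and cadence (mm. 3-4) form the continuation — the 4-bar whole is a sentence.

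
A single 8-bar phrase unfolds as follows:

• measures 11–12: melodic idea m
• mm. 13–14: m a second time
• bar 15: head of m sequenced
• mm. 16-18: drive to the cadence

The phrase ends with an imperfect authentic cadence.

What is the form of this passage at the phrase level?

Basic idea (mm. 11–12) + its repetition (measures 13-14) form the presentation; fragmentation and cadence (mm. 15-18) form the continuation — the 8-bar whole is a sentence.

sentence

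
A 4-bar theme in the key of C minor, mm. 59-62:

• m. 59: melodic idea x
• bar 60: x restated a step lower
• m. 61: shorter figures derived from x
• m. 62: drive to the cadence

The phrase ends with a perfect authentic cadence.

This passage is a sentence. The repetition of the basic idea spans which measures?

The presentation of a sentence is the basic idea (measure 59) plus its repetition (m. 60); the repetition of the basic idea is therefore bar 60.

measures 60–60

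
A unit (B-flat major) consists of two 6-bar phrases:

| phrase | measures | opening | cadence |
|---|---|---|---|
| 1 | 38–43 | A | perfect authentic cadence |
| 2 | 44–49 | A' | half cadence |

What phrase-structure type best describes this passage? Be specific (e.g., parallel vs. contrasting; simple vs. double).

The second phrase closes with a half cadence, which is not stronger than the first phrase's perfect authentic cadence; without a weak→strong cadential pair there is no antecedent–consequent relationship, so this is a phrase group rather than a period.

phrase group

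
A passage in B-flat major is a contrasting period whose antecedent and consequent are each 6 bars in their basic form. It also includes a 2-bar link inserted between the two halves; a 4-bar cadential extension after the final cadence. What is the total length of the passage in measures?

18 measures

Basic contrasting period: 6 + 6 = 12 bars.
12 (basic form) + 2 (link) + 4 (cadential extension) = 18.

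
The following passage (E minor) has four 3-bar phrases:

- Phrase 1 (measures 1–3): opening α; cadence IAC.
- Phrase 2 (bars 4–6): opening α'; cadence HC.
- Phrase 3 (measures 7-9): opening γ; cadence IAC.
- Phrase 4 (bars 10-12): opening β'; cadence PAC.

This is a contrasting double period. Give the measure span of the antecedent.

measures 1–6

In a double period the first pair of phrases (ending half cadence) is the large antecedent and the second pair (ending perfect authentic cadence) is the large consequent; the antecedent is measures 1–6.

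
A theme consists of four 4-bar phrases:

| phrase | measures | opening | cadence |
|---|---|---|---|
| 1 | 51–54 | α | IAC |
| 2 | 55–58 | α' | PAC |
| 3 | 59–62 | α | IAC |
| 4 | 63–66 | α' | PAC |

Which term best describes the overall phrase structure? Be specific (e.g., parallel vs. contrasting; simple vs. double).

The cadence pattern IAC–PAC–IAC–PAC is weak–strong twice, and phrases 3–4 restate phrases 1–2: a period heard twice, not a double period (which would end weakly at phrase 2).

repeated period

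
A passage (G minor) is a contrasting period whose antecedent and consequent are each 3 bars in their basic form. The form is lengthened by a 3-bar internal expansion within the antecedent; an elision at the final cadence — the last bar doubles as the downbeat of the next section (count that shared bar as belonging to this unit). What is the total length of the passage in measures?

9 measures

Basic contrasting period: 3 + 3 = 6 bars.
6 (basic form) + 3 (internal expansion) = 9.
The elision shares a bar with the next section but does not change this unit's count.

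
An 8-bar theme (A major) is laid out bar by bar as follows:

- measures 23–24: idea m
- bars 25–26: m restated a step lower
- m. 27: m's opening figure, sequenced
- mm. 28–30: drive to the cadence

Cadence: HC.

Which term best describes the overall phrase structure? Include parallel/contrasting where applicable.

Basic idea (measures 23–24) + its repetition (bars 25–26) form the presentation; fragmentation and cadence (mm. 27–30) form the continuation — the 8-bar whole is a sentence.

sentence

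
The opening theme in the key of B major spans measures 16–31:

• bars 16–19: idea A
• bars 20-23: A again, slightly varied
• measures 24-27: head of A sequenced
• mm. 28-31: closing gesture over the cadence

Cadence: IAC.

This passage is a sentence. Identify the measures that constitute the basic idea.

measures 16–19

The presentation of a sentence is the basic idea (measures 16–19) plus its repetition (measures 20-23); the basic idea is therefore mm. 16-19.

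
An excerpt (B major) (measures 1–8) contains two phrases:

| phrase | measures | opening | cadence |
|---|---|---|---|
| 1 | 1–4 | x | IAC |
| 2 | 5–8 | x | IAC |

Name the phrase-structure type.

Both phrases have the same opening (x) and the same cadence (imperfect authentic cadence): the second is a restatement, not a consequent, so this is a repeated phrase rather than a period.

repeated phrase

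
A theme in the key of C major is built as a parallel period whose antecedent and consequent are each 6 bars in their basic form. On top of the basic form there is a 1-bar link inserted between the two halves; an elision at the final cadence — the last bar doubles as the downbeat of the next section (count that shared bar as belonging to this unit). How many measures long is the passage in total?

13 measures

Basic parallel period: 6 + 6 = 12 bars.
12 (basic form) + 1 (link) = 13.
The elision shares a bar with the next section but does not change this unit's count.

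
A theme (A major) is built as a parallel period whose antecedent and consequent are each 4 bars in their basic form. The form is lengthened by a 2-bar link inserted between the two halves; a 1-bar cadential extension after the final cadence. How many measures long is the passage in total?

11 measures

Basic parallel period: 4 + 4 = 8 bars.
8 (basic form) + 2 (link) + 1 (cadential extension) = 11.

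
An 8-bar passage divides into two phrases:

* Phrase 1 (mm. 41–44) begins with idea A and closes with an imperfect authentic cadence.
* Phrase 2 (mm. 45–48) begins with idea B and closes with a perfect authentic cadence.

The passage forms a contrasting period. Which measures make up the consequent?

measures 45–48

The phrase ending with the weaker cadence (imperfect authentic cadence) is the antecedent; the one ending more conclusively (perfect authentic cadence) is the consequent. The consequent is measures 45–48.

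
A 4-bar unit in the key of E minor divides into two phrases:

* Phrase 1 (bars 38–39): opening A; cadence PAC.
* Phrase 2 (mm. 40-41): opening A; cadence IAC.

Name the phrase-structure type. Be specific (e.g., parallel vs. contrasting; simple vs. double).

The second phrase closes with an imperfect authentic cadence, which is not stronger than the first phrase's perfect authentic cadence; without a weak→strong cadential pair there is no antecedent–consequent relationship, so this is a phrase group rather than a period.

phrase group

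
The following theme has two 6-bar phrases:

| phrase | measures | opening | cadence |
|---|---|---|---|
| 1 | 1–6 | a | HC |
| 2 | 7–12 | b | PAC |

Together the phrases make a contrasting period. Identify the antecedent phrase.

phrase 1

The phrase ending with the weaker cadence (half cadence) is the antecedent; the one ending more conclusively (perfect authentic cadence) is the consequent. The antecedent is phrase 1.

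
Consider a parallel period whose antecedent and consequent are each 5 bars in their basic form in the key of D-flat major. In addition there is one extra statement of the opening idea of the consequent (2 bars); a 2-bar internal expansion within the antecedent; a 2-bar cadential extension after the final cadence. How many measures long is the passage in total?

Basic parallel period: 5 + 5 = 10 bars.
10 (basic form) + 2 (extra statement) + 2 (internal expansion) + 2 (cadential extension) = 16.

16 measures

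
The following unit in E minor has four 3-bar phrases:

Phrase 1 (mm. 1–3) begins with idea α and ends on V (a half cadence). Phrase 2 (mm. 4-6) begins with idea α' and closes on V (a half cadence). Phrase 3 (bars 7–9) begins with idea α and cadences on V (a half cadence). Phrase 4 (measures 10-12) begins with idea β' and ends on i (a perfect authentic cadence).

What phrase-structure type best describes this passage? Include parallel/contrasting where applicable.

Four phrases in two halves: the first half (measures 1-6) ends with a half cadence, the second (mm. 7–12) with a perfect authentic cadence — a large antecedent–consequent pair, i.e. a double period.
Phrase 3 begins with the same material as phrase 1, making it parallel.

parallel double period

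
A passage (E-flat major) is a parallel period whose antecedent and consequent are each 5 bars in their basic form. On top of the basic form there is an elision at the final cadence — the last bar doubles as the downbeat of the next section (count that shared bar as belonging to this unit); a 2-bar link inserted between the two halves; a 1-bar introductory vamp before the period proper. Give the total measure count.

Basic parallel period: 5 + 5 = 10 bars.
10 (basic form) + 2 (link) + 1 (introduction) = 13.
The elision shares a bar with the next section but does not change this unit's count.

13 measures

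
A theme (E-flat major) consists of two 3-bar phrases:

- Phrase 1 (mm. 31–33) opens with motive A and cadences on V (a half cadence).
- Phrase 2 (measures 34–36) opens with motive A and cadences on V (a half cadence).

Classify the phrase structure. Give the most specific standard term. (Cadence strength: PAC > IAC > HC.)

Both phrases have the same opening (A) and the same cadence (half cadence): the second is a restatement, not a consequent, so this is a repeated phrase rather than a period.

repeated phrase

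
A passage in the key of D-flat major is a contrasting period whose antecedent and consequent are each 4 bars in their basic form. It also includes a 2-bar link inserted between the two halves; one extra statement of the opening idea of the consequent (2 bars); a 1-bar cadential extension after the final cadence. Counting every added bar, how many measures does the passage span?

Basic contrasting period: 4 + 4 = 8 bars.
8 (basic form) + 2 (link) + 2 (extra statement) + 1 (cadential extension) = 13.

13 measures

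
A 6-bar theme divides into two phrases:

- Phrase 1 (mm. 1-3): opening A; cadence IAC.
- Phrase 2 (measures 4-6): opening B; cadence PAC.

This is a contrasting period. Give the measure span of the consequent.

The phrase ending with the weaker cadence (imperfect authentic cadence) is the antecedent; the one ending more conclusively (perfect authentic cadence) is the consequent. The consequent is measures 4–6.

measures 4–6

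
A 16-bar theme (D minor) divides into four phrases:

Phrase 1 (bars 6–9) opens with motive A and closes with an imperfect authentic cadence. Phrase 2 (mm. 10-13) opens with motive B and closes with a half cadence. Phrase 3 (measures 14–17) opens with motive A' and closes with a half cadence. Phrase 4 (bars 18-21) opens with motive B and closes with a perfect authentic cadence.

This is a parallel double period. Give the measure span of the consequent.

measures 14–21

In a double period the first pair of phrases (ending half cadence) is the large antecedent and the second pair (ending perfect authentic cadence) is the large consequent; the consequent is measures 14–21.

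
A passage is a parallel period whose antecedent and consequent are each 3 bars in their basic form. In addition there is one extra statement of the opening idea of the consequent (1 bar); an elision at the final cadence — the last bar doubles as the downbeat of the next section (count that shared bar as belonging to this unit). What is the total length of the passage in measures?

7 measures

Basic parallel period: 3 + 3 = 6 bars.
6 (basic form) + 1 (extra statement) = 7.
The elision shares a bar with the next section but does not change this unit's count.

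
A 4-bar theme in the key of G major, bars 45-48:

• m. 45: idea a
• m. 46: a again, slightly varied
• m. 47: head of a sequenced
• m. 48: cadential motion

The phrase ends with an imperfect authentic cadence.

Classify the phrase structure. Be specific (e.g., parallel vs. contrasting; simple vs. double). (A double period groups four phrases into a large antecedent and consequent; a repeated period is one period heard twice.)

sentence

Basic idea (m. 45) + its repetition (m. 46) form the presentation; fragmentation and cadence (measures 47–48) form the continuation — the 4-bar whole is a sentence.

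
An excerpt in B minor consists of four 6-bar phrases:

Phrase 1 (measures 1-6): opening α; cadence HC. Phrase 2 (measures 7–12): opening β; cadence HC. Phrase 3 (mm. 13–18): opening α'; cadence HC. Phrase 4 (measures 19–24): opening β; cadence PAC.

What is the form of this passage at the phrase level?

parallel double period

Four phrases in two halves: the first half (mm. 1–12) ends with a half cadence, the second (mm. 13–24) with a perfect authentic cadence — a large antecedent–consequent pair, i.e. a double period.
Phrase 3 begins with the same material as phrase 1, making it parallel.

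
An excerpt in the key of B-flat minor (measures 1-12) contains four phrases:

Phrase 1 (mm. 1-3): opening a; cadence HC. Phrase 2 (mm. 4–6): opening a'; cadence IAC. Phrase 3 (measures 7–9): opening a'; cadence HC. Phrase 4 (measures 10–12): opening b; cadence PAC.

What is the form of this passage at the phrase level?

parallel double period

Four phrases in two halves: the first half (mm. 1–6) ends with an imperfect authentic cadence, the second (mm. 7–12) with a perfect authentic cadence — a large antecedent–consequent pair, i.e. a double period.
Phrase 3 begins with the same material as phrase 1, making it parallel.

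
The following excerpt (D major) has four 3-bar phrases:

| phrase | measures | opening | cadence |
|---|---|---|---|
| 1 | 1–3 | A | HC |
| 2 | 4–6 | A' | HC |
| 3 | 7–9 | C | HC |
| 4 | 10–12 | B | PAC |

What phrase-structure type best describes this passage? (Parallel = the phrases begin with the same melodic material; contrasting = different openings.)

contrasting double period

Four phrases in two halves: the first half (mm. 1–6) ends with a half cadence, the second (mm. 7–12) with a perfect authentic cadence — a large antecedent–consequent pair, i.e. a double period.
Phrase 3 begins with different material from phrase 1, making it contrasting.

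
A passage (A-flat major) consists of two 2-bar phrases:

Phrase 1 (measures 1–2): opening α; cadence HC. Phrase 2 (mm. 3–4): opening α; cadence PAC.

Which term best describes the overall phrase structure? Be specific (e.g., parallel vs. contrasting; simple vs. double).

parallel period

Phrase 1 ends with a half cadence (weaker) and phrase 2 with a perfect authentic cadence (stronger): antecedent + consequent = a period.
The two phrases open with the same material (α / α), so the period is parallel.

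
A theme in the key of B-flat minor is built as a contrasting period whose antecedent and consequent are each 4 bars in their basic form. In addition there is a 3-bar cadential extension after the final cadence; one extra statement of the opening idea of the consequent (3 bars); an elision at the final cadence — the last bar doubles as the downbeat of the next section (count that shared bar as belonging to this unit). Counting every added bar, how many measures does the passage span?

14 measures

Basic contrasting period: 4 + 4 = 8 bars.
8 (basic form) + 3 (cadential extension) + 3 (extra statement) = 14.
The elision shares a bar with the next section but does not change this unit's count.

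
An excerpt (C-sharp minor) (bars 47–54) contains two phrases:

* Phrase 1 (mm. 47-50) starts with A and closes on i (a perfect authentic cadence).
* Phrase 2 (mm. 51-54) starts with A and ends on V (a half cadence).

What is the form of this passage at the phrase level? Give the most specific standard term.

The second phrase closes with a half cadence, which is not stronger than the first phrase's perfect authentic cadence; without a weak→strong cadential pair there is no antecedent–consequent relationship, so this is a phrase group rather than a period.

phrase group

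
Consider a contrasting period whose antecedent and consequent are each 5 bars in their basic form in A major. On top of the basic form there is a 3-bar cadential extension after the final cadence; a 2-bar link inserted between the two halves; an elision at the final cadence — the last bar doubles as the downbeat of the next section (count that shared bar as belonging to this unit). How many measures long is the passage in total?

Basic contrasting period: 5 + 5 = 10 bars.
10 (basic form) + 3 (cadential extension) + 2 (link) = 15.
The elision shares a bar with the next section but does not change this unit's count.

15 measures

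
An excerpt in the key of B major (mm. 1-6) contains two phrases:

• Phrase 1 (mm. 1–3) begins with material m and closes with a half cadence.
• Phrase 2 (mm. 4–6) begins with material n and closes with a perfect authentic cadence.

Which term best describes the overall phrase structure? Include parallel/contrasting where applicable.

Phrase 1 ends with a half cadence (weaker) and phrase 2 with a perfect authentic cadence (stronger): antecedent + consequent = a period.
The two phrases open with different material (m / n), so the period is contrasting.

contrasting period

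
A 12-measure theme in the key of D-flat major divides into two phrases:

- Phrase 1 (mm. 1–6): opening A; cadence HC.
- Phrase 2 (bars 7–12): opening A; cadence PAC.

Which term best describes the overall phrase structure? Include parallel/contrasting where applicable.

Phrase 1 ends with a half cadence (weaker) and phrase 2 with a perfect authentic cadence (stronger): antecedent + consequent = a period.
The two phrases open with the same material (A / A), so the period is parallel.

parallel period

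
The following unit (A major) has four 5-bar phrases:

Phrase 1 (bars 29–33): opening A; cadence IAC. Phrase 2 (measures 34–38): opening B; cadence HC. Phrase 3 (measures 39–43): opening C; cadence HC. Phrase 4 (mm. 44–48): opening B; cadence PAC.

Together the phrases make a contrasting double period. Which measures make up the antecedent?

measures 29–38

In a double period the first pair of phrases (ending half cadence) is the large antecedent and the second pair (ending perfect authentic cadence) is the large consequent; the antecedent is measures 29–38.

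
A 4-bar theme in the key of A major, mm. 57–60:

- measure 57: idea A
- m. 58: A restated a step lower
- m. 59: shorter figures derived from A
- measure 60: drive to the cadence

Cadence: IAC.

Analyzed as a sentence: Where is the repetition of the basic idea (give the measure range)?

measures 58–58

The presentation of a sentence is the basic idea (m. 57) plus its repetition (measure 58); the repetition of the basic idea is therefore m. 58.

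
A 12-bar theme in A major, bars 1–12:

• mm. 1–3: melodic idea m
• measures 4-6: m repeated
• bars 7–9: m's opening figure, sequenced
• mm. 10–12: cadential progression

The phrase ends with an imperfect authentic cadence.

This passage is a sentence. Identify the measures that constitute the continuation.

After the presentation (bars 1–6), the continuation covers the fragmentation through the cadence: mm. 7–12.

measures 7–12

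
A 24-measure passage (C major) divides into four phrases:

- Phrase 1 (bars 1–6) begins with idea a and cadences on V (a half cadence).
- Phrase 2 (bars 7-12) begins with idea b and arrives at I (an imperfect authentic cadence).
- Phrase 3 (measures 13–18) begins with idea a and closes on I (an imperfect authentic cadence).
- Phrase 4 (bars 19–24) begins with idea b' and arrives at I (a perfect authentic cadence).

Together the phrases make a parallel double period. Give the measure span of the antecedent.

In a double period the first pair of phrases (ending imperfect authentic cadence) is the large antecedent and the second pair (ending perfect authentic cadence) is the large consequent; the antecedent is measures 1–12.

measures 1–12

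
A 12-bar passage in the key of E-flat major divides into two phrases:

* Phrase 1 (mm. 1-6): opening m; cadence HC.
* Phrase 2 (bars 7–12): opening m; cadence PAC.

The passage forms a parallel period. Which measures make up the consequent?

The phrase ending with the weaker cadence (half cadence) is the antecedent; the one ending more conclusively (perfect authentic cadence) is the consequent. The consequent is measures 7–12.

measures 7–12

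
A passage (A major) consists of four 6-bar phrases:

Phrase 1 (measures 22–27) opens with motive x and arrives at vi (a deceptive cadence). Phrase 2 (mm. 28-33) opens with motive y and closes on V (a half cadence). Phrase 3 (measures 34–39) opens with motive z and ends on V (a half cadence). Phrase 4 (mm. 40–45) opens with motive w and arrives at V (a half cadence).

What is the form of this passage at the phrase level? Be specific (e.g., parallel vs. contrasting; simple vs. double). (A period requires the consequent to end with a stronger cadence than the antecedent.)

phrase group

Phrase 4 ends with a half cadence, no stronger than phrase 2's half cadence, so the four phrases do not form a double period; nor do phrases 3–4 duplicate 1–2, so it is not a repeated period. With no phrase reaching a conclusive cadence, the passage is a phrase group.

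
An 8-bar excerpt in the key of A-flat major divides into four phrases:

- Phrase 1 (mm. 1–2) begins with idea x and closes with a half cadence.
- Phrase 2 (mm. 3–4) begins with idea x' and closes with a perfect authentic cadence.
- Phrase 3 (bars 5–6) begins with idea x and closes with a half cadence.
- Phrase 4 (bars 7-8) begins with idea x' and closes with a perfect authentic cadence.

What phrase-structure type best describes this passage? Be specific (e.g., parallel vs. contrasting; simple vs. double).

repeated period

The cadence pattern HC–PAC–HC–PAC is weak–strong twice, and phrases 3–4 restate phrases 1–2: a period heard twice, not a double period (which would end weakly at phrase 2).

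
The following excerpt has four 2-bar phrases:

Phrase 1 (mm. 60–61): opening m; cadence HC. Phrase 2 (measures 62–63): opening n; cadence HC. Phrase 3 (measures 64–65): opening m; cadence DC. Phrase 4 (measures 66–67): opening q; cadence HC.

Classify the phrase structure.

phrase group

Phrase 4 ends with a half cadence, no stronger than phrase 2's half cadence, so the four phrases do not form a double period; nor do phrases 3–4 duplicate 1–2, so it is not a repeated period. With no phrase reaching a conclusive cadence, the passage is a phrase group.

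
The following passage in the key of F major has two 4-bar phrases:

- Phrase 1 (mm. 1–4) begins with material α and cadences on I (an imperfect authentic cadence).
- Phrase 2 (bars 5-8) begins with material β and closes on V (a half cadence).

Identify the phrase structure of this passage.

The second phrase closes with a half cadence, which is not stronger than the first phrase's imperfect authentic cadence; without a weak→strong cadential pair there is no antecedent–consequent relationship, so this is a phrase group rather than a period.

phrase group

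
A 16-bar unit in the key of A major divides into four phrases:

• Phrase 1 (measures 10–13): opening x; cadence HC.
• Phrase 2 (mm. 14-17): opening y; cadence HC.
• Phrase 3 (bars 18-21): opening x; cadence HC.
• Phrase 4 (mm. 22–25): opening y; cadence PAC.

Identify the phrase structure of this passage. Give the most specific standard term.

parallel double period

Four phrases in two halves: the first half (bars 10-17) ends with a half cadence, the second (mm. 18–25) with a perfect authentic cadence — a large antecedent–consequent pair, i.e. a double period.
Phrase 3 begins with the same material as phrase 1, making it parallel.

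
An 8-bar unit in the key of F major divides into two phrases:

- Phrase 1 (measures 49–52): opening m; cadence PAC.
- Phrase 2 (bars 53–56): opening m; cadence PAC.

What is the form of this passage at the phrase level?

Both phrases have the same opening (m) and the same cadence (perfect authentic cadence): the second is a restatement, not a consequent, so this is a repeated phrase rather than a period.

repeated phrase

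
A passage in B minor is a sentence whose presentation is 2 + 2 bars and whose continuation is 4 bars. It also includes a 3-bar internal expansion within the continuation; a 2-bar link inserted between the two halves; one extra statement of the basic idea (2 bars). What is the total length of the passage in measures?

Basic sentence: 2 + 2 + 4 = 8 bars.
8 (basic form) + 3 (internal expansion) + 2 (link) + 2 (extra statement) = 15.

15 measures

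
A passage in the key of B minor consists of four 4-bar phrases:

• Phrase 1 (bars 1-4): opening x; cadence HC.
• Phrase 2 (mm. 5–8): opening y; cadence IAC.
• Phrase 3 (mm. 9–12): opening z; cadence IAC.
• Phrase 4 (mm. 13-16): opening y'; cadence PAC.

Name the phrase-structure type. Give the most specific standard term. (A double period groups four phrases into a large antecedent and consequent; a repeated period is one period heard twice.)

contrasting double period

Four phrases in two halves: the first half (measures 1–8) ends with an imperfect authentic cadence, the second (mm. 9–16) with a perfect authentic cadence — a large antecedent–consequent pair, i.e. a double period.
Phrase 3 begins with different material from phrase 1, making it contrasting.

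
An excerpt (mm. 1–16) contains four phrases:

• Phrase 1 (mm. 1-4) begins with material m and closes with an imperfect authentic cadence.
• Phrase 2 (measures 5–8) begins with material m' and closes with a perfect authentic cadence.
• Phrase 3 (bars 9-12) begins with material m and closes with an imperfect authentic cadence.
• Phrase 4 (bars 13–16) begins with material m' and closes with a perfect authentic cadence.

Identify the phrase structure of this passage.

The cadence pattern IAC–PAC–IAC–PAC is weak–strong twice, and phrases 3–4 restate phrases 1–2: a period heard twice, not a double period (which would end weakly at phrase 2).

repeated period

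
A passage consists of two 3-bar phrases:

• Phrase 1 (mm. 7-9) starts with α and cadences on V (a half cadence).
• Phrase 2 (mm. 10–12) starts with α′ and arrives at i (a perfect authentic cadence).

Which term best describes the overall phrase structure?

Phrase 1 ends with a half cadence (weaker) and phrase 2 with a perfect authentic cadence (stronger): antecedent + consequent = a period.
The two phrases open with the same material (α / α′), so the period is parallel.

parallel period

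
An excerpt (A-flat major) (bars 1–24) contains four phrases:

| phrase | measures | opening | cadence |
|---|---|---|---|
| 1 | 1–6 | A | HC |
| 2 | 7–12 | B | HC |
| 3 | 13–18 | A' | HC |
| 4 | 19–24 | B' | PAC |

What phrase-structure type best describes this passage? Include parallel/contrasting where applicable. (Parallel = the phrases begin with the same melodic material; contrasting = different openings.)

Four phrases in two halves: the first half (bars 1-12) ends with a half cadence, the second (mm. 13–24) with a perfect authentic cadence — a large antecedent–consequent pair, i.e. a double period.
Phrase 3 begins with the same material as phrase 1, making it parallel.

parallel double period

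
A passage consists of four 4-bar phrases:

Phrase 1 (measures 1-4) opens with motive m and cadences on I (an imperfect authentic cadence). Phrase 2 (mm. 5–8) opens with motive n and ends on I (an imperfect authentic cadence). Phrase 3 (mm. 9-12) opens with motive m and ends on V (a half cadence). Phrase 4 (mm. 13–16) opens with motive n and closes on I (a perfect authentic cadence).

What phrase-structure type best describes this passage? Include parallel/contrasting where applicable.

parallel double period

Four phrases in two halves: the first half (mm. 1–8) ends with an imperfect authentic cadence, the second (bars 9–16) with a perfect authentic cadence — a large antecedent–consequent pair, i.e. a double period.
Phrase 3 begins with the same material as phrase 1, making it parallel.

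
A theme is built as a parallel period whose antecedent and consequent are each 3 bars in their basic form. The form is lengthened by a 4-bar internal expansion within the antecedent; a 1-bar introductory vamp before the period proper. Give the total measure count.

Basic parallel period: 3 + 3 = 6 bars.
6 (basic form) + 4 (internal expansion) + 1 (introduction) = 11.

11 measures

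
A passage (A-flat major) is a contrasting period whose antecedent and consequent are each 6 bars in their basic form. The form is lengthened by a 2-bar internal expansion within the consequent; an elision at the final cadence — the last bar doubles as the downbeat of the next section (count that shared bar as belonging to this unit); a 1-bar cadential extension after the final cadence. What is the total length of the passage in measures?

Basic contrasting period: 6 + 6 = 12 bars.
12 (basic form) + 2 (internal expansion) + 1 (cadential extension) = 15.
The elision shares a bar with the next section but does not change this unit's count.

15 measures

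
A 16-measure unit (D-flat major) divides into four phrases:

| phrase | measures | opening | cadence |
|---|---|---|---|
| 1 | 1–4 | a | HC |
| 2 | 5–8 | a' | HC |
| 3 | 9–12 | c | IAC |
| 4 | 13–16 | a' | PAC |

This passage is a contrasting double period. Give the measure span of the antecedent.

In a double period the four phrases pair into a large antecedent (phrases 1–2, ending half cadence) and a large consequent (phrases 3–4, ending perfect authentic cadence). The antecedent spans bars 1–8.

measures 1–8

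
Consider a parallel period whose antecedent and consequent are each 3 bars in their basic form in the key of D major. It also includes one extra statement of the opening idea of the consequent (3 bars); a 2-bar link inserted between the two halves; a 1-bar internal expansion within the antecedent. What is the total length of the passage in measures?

Basic parallel period: 3 + 3 = 6 bars.
6 (basic form) + 3 (extra statement) + 2 (link) + 1 (internal expansion) = 12.

12 measures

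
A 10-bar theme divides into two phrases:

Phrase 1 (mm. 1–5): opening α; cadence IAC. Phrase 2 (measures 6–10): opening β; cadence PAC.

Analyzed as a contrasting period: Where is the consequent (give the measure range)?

The antecedent is the phrase ending with the weaker cadence (imperfect authentic cadence, phrase 1) and the consequent the one ending more conclusively (perfect authentic cadence, phrase 2); the consequent is mm. 6–10.

measures 6–10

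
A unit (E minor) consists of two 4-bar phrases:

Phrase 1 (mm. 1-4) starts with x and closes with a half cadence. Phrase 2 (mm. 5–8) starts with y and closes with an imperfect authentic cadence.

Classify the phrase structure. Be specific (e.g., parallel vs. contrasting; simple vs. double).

contrasting period

Phrase 1 ends with a half cadence (weaker) and phrase 2 with an imperfect authentic cadence (stronger): antecedent + consequent = a period.
The two phrases open with different material (x / y), so the period is contrasting.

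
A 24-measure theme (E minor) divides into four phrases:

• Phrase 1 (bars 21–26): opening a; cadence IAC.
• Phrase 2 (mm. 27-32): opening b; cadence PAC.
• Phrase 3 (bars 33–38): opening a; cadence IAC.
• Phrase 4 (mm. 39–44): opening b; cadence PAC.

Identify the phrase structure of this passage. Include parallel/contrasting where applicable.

repeated period

The cadence pattern IAC–PAC–IAC–PAC is weak–strong twice, and phrases 3–4 restate phrases 1–2: a period heard twice, not a double period (which would end weakly at phrase 2).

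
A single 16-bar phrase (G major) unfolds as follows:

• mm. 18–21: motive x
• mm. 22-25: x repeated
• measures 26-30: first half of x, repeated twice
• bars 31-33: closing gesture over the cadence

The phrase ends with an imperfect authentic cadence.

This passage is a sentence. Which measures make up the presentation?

The presentation of a sentence is the basic idea (measures 18–21) plus its repetition (measures 22-25); the presentation is therefore measures 18–25.

measures 18–25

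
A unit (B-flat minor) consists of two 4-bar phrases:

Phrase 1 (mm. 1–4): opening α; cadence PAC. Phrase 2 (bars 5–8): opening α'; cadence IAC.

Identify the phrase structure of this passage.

The second phrase closes with an imperfect authentic cadence, which is not stronger than the first phrase's perfect authentic cadence; without a weak→strong cadential pair there is no antecedent–consequent relationship, so this is a phrase group rather than a period.

phrase group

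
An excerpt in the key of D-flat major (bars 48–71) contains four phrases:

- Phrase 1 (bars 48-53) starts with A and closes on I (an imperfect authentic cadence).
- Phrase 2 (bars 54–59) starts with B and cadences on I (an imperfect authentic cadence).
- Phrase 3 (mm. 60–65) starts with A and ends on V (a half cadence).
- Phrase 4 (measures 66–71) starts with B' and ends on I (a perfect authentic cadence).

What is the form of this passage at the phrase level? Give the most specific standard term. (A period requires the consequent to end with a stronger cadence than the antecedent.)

parallel double period

Four phrases in two halves: the first half (mm. 48–59) ends with an imperfect authentic cadence, the second (mm. 60–71) with a perfect authentic cadence — a large antecedent–consequent pair, i.e. a double period.
Phrase 3 begins with the same material as phrase 1, making it parallel.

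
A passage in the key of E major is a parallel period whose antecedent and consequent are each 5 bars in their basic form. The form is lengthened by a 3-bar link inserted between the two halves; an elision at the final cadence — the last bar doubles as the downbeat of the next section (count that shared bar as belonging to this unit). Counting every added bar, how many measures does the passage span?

Basic parallel period: 5 + 5 = 10 bars.
10 (basic form) + 3 (link) = 13.
The elision shares a bar with the next section but does not change this unit's count.

13 measures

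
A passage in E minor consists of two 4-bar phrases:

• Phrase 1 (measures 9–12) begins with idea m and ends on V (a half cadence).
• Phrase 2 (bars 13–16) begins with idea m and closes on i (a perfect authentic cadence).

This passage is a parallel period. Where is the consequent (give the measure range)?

The antecedent is the phrase ending with the weaker cadence (half cadence, phrase 1) and the consequent the one ending more conclusively (perfect authentic cadence, phrase 2); the consequent is mm. 13-16.

measures 13–16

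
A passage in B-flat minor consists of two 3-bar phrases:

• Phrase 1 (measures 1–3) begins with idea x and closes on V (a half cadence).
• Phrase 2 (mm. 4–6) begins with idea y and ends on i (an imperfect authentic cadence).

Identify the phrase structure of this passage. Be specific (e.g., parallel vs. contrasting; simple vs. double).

contrasting period

Phrase 1 ends with a half cadence (weaker) and phrase 2 with an imperfect authentic cadence (stronger): antecedent + consequent = a period.
The two phrases open with different material (x / y), so the period is contrasting.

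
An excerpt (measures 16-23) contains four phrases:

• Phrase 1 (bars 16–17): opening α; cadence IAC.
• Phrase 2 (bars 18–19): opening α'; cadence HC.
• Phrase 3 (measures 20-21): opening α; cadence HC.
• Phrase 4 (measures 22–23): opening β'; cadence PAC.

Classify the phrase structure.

parallel double period

Four phrases in two halves: the first half (bars 16–19) ends with a half cadence, the second (bars 20–23) with a perfect authentic cadence — a large antecedent–consequent pair, i.e. a double period.
Phrase 3 begins with the same material as phrase 1, making it parallel.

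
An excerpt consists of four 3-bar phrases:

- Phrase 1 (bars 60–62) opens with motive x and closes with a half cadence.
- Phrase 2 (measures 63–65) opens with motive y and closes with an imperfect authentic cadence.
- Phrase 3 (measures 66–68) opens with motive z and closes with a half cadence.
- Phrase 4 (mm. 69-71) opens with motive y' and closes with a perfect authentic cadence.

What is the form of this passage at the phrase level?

Four phrases in two halves: the first half (measures 60–65) ends with an imperfect authentic cadence, the second (measures 66-71) with a perfect authentic cadence — a large antecedent–consequent pair, i.e. a double period.
Phrase 3 begins with different material from phrase 1, making it contrasting.

contrasting double period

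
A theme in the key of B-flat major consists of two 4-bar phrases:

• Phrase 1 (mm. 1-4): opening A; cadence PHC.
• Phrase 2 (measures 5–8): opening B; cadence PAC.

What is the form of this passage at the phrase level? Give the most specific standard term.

Phrase 1 ends with a Phrygian half cadence (weaker) and phrase 2 with a perfect authentic cadence (stronger): antecedent + consequent = a period.
The two phrases open with different material (A / B), so the period is contrasting.

contrasting period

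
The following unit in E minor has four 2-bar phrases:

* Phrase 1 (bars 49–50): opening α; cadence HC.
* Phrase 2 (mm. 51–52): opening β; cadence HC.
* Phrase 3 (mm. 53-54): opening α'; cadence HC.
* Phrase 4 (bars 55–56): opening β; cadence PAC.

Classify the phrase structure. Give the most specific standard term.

Four phrases in two halves: the first half (mm. 49–52) ends with a half cadence, the second (mm. 53-56) with a perfect authentic cadence — a large antecedent–consequent pair, i.e. a double period.
Phrase 3 begins with the same material as phrase 1, making it parallel.

parallel double period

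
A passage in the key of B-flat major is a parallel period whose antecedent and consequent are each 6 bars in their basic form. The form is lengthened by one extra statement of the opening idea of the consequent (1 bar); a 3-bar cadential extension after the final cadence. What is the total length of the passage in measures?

16 measures

Basic parallel period: 6 + 6 = 12 bars.
12 (basic form) + 1 (extra statement) + 3 (cadential extension) = 16.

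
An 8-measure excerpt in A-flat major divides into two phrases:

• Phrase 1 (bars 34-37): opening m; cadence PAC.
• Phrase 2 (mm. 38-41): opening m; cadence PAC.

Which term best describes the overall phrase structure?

Both phrases have the same opening (m) and the same cadence (perfect authentic cadence): the second is a restatement, not a consequent, so this is a repeated phrase rather than a period.

repeated phrase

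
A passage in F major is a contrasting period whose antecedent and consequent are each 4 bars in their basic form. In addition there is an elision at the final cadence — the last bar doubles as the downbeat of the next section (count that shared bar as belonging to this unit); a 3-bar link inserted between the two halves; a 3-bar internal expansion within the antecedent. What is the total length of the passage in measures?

14 measures

Basic contrasting period: 4 + 4 = 8 bars.
8 (basic form) + 3 (link) + 3 (internal expansion) = 14.
The elision shares a bar with the next section but does not change this unit's count.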